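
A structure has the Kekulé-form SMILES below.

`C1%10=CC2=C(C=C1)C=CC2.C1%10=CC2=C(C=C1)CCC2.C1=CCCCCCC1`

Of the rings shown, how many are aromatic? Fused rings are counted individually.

The SMILES encodes a six-membered carbon ring with three alternating C=C double bonds, fused to a five-membered carbon ring containing one C=C double bond and one sp³ carbon; a six-membered carbon ring with three alternating C=C double bonds, fused to a saturated five-membered carbon ring; an eight-membered carbon ring with one C=C double bond.
The 6-membered ring is fully conjugated (every ring atom contributes a p orbital); 3 ring double bonds give 6 π electrons. That satisfies 4n+2 with n=1, so it is aromatic (benzene ring).
The 5-membered ring has one sp³ carbon, so it is not fully conjugated — not aromatic (cyclopentene ring).
The second 6-membered ring is fully conjugated (every ring atom contributes a p orbital); 3 ring double bonds give 6 π electrons. 6 = 4(1)+2, so it is aromatic (benzene ring).
The second 5-membered ring has three sp³ carbons, so it is not fully conjugated — not aromatic (cyclopentane ring).
The 8-membered ring has six sp³ carbons, so it is not fully conjugated — not aromatic (cyclooctene).
2 of the 5 rings are aromatic. Total: 2.

2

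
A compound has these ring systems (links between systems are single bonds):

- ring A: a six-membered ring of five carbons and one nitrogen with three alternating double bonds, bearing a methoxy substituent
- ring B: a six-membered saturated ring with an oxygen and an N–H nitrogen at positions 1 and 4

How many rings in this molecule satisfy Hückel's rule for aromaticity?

Ring A is fully conjugated (every ring atom contributes a p orbital); 3 ring double bonds give 6 π electrons. Since 6 = 4n+2 (n=1), ring A is aromatic (pyridine).
Ring B has only sp³ atoms, so it is not fully conjugated — not aromatic (morpholine).
Aromatic: A. Total: 1.

1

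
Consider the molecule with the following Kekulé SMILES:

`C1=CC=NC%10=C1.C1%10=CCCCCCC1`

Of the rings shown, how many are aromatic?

1

The SMILES encodes a six-membered ring of five carbons and one nitrogen with three alternating double bonds; an eight-membered carbon ring with one C=C double bond.
The 6-membered ring with one nitrogen is fully conjugated (every ring atom contributes a p orbital); 3 ring double bonds give 6 π electrons. 6 = 4(1)+2, so it is aromatic (pyridine).
The 8-membered ring has six sp³ carbons, so it is not fully conjugated — not aromatic (cyclooctene).
1 of the 2 rings is aromatic. Total: 1.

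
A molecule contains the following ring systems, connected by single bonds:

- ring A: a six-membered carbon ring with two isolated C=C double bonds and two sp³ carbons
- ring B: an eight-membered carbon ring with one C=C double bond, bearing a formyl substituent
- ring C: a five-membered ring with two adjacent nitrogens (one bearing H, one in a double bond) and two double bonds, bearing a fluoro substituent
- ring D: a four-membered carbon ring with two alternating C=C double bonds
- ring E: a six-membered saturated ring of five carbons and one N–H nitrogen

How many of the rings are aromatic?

1

Ring A has two sp³ carbons, so it is not fully conjugated — not aromatic (1,4-cyclohexadiene).
Ring B has six sp³ carbons, so it is not fully conjugated — not aromatic (cyclooctene).
Ring C is planar and fully conjugated; 2 ring double bonds (4 π electrons) plus a heteroatom lone pair (2) give 6 π electrons. That satisfies 4n+2 with n=1, so ring C is aromatic (pyrazole).
Ring D has only sp² ring atoms; a planar conformation would have a fully conjugated π system of 4 electrons. But 4 = 4(1), which is 4n not 4n+2, so ring D is not aromatic (cyclobutadiene) — cyclobutadiene is antiaromatic and distorts to a rectangle.
Ring E has only sp³ atoms, so it is not fully conjugated — not aromatic (piperidine).
Aromatic: C. Total: 1.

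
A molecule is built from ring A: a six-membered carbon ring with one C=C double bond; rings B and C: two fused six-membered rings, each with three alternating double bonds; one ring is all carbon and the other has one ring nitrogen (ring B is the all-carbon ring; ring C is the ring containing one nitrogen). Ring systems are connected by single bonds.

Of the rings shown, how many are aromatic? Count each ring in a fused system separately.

2

Ring A has four sp³ carbons, so it is not fully conjugated — not aromatic (cyclohexene).
Rings B and C form a fused bicyclic system (with one nitrogen) with 10 sp² atoms and 10 π electrons from ring double bonds. 10 = 4(2)+2, so the system is aromatic and both rings count as aromatic (quinoline).
Aromatic: B, C. Total: 2.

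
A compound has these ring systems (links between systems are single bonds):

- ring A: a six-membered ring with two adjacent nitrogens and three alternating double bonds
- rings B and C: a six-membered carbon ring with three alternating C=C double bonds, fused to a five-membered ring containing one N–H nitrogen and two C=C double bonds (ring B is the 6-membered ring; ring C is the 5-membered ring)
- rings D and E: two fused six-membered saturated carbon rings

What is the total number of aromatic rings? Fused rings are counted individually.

3

Ring A has a continuous p-orbital overlap around the ring; 3 ring double bonds give 6 π electrons. 6 = 4(1)+2, so ring A is aromatic (pyridazine).
Rings B and C form a fused bicyclic system (with one N–H) with 9 sp² atoms and 10 π electrons from ring double bonds plus a heteroatom lone pair. 10 = 4(2)+2, so the system is aromatic and both rings count as aromatic (indole).
Ring D has only sp³ atoms, so it is not fully conjugated — not aromatic (cyclohexane ring).
Ring E has only sp³ atoms, so it is not fully conjugated — not aromatic (cyclohexane ring).
Aromatic: A, B, C. Total: 3.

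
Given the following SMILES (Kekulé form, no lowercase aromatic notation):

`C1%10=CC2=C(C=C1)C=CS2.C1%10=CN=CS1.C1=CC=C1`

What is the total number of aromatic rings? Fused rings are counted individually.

The SMILES encodes a six-membered carbon ring with three alternating C=C double bonds, fused to a five-membered ring containing one sulfur and two C=C double bonds; a five-membered ring with a sulfur at position 1 and a nitrogen at position 3 (in a C=N bond), with two double bonds; a four-membered carbon ring with two alternating C=C double bonds.
The fused 6/5-membered bicyclic (with one sulfur) is a single π system with 9 sp² atoms and 10 π electrons from ring double bonds plus a heteroatom lone pair. 10 = 4(2)+2, so the system is aromatic and both rings count as aromatic (benzothiophene).
The 5-membered ring with one sulfur and one =N– has a continuous p-orbital overlap around the ring; 2 ring double bonds (4 π electrons) plus a heteroatom lone pair (2) give 6 π electrons. That satisfies 4n+2 with n=1, so it is aromatic (thiazole).
The 4-membered ring has only sp² ring atoms; a planar conformation would have a fully conjugated π system of 4 electrons. But 4 = 4(1), which is 4n not 4n+2, so it is not aromatic (cyclobutadiene) — cyclobutadiene is antiaromatic and distorts to a rectangle.
3 of the 4 rings are aromatic. Total: 3.

3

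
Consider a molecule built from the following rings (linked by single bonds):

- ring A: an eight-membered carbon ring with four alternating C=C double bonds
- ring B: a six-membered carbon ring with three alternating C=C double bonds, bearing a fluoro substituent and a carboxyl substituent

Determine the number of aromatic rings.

1

Ring A has only sp² ring atoms; a planar conformation would have a fully conjugated π system of 8 electrons. But 8 = 4(2), which is 4n not 4n+2, so ring A is not aromatic (cyclooctatetraene) — cyclooctatetraene distorts into a non-planar tub to avoid antiaromaticity.
Ring B has a continuous p-orbital overlap around the ring; 3 ring double bonds give 6 π electrons. That satisfies 4n+2 with n=1, so ring B is aromatic (benzene).
Aromatic: B. Total: 1.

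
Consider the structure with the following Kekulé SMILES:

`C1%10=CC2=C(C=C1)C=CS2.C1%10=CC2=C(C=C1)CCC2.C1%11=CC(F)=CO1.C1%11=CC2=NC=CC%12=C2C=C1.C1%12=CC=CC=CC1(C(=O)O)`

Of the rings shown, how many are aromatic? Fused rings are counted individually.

6

The SMILES encodes a six-membered carbon ring with three alternating C=C double bonds, fused to a five-membered ring containing one sulfur and two C=C double bonds; a six-membered carbon ring with three alternating C=C double bonds, fused to a saturated five-membered carbon ring; a five-membered ring of four carbons and one oxygen, with two C=C double bonds; two fused six-membered rings, each with three alternating double bonds; one ring is all carbon and the other has one ring nitrogen; a seven-membered carbon ring with three C=C double bonds and one sp³ carbon.
The fused 6/5-membered bicyclic (with one sulfur) is a single π system with 9 sp² atoms and 10 π electrons from ring double bonds plus a heteroatom lone pair. 10 = 4(2)+2, so the system is aromatic and both rings count as aromatic (benzothiophene).
The 6-membered ring is fully conjugated (every ring atom contributes a p orbital); 3 ring double bonds give 6 π electrons. That satisfies 4n+2 with n=1, so it is aromatic (benzene ring).
The 5-membered ring has three sp³ carbons, so it is not fully conjugated — not aromatic (cyclopentane ring).
The 5-membered ring with one oxygen is fully conjugated (every ring atom contributes a p orbital); 2 ring double bonds (4 π electrons) plus a heteroatom lone pair (2) give 6 π electrons. Since 6 = 4n+2 (n=1), it is aromatic (furan).
The fused 6/6-membered bicyclic (with one nitrogen) is a single π system with 10 sp² atoms and 10 π electrons from ring double bonds. 10 = 4(2)+2, so the system is aromatic and both rings count as aromatic (quinoline).
The 7-membered ring has one sp³ carbon, so it is not fully conjugated — not aromatic (cycloheptatriene).
6 of the 8 rings are aromatic. Total: 6.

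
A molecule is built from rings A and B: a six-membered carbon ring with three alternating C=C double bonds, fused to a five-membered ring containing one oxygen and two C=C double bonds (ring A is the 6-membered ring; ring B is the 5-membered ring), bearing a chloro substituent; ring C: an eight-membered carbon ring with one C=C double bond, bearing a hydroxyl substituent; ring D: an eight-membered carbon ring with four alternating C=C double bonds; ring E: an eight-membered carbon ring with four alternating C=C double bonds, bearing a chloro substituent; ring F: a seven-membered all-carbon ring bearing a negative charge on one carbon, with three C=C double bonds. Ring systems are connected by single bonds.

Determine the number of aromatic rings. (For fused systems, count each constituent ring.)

2

Rings A and B form a fused bicyclic system (with one oxygen) with 9 sp² atoms and 10 π electrons from ring double bonds plus a heteroatom lone pair. 10 = 4(2)+2, so the system is aromatic and both rings count as aromatic (benzofuran).
Ring C has six sp³ carbons, so it is not fully conjugated — not aromatic (cyclooctene).
Ring D has only sp² ring atoms; a planar conformation would have a fully conjugated π system of 8 electrons. But 8 = 4(2), which is 4n not 4n+2, so ring D is not aromatic (cyclooctatetraene) — cyclooctatetraene distorts into a non-planar tub to avoid antiaromaticity.
Ring E has only sp² ring atoms; a planar conformation would have a fully conjugated π system of 8 electrons. But 8 = 4(2), which is 4n not 4n+2, so ring E is not aromatic (cyclooctatetraene) — cyclooctatetraene distorts into a non-planar tub to avoid antiaromaticity.
Ring F has only sp² ring atoms; a planar conformation would have a fully conjugated π system of 8 electrons. But 8 = 4(2), which is 4n not 4n+2, so ring F is not aromatic (cycloheptatrienyl anion).
Aromatic: A, B. Total: 2.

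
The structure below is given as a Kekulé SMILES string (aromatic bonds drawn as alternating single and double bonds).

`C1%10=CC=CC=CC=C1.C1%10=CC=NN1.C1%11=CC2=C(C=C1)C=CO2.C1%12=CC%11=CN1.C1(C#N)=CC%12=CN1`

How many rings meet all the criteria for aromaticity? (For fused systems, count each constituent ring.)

5

The SMILES encodes an eight-membered carbon ring with four alternating C=C double bonds; a five-membered ring with two adjacent nitrogens (one bearing H, one in a double bond) and two double bonds; a six-membered carbon ring with three alternating C=C double bonds, fused to a five-membered ring containing one oxygen and two C=C double bonds; a five-membered ring of four carbons and one nitrogen bearing a hydrogen, with two C=C double bonds; a five-membered ring of four carbons and one nitrogen bearing a hydrogen, with two C=C double bonds.
The 8-membered ring has only sp² ring atoms; a planar conformation would have a fully conjugated π system of 8 electrons. But 8 = 4(2), which is 4n not 4n+2, so it is not aromatic (cyclooctatetraene) — cyclooctatetraene distorts into a non-planar tub to avoid antiaromaticity.
The 5-membered ring with two adjacent nitrogens (one N–H, one =N–) is fully conjugated (every ring atom contributes a p orbital); 2 ring double bonds (4 π electrons) plus a heteroatom lone pair (2) give 6 π electrons. That satisfies 4n+2 with n=1, so it is aromatic (pyrazole).
The fused 6/5-membered bicyclic (with one oxygen) is a single π system with 9 sp² atoms and 10 π electrons from ring double bonds plus a heteroatom lone pair. 10 = 4(2)+2, so the system is aromatic and both rings count as aromatic (benzofuran).
The 5-membered ring with one N–H is planar and fully conjugated; 2 ring double bonds (4 π electrons) plus a heteroatom lone pair (2) give 6 π electrons. Since 6 = 4n+2 (n=1), it is aromatic (pyrrole).
The second 5-membered ring with one N–H is fully conjugated (every ring atom contributes a p orbital); 2 ring double bonds (4 π electrons) plus a heteroatom lone pair (2) give 6 π electrons. 6 = 4(1)+2, so it is aromatic (pyrrole).
5 of the 6 rings are aromatic. Total: 5.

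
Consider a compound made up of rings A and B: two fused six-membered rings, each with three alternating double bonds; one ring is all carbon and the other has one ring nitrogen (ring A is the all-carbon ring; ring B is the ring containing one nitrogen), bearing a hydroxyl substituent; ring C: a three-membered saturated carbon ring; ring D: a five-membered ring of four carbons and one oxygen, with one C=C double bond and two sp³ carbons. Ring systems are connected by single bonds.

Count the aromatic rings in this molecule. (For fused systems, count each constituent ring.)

Rings A and B form a fused bicyclic system (with one nitrogen) with 10 sp² atoms and 10 π electrons from ring double bonds. 10 = 4(2)+2, so the system is aromatic and both rings count as aromatic (quinoline).
Ring C has only sp³ atoms, so it is not fully conjugated — not aromatic (cyclopropane).
Ring D has two sp³ carbons, so it is not fully conjugated — not aromatic (2,3-dihydrofuran).
Aromatic: A, B. Total: 2.

2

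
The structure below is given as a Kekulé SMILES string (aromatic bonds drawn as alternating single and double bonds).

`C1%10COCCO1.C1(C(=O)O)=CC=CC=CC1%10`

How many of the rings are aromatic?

The SMILES encodes a six-membered saturated ring with oxygens at positions 1 and 4; a seven-membered carbon ring with three C=C double bonds and one sp³ carbon.
The 6-membered ring with two oxygens (1,4) has only sp³ atoms, so it is not fully conjugated — not aromatic (1,4-dioxane).
The 7-membered ring has one sp³ carbon, so it is not fully conjugated — not aromatic (cycloheptatriene).
None of the rings are aromatic. Total: 0.

0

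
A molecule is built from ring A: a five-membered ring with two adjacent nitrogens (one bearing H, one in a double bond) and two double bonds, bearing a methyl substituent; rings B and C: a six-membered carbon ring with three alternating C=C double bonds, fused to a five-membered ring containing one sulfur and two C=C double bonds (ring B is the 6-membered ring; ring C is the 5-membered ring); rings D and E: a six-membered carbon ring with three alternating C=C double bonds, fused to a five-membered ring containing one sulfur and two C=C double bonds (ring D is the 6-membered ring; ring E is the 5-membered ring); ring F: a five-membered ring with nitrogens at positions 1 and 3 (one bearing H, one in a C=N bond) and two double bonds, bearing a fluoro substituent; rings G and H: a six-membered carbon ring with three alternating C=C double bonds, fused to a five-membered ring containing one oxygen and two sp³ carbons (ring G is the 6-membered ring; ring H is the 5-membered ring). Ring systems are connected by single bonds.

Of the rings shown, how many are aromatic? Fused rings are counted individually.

7

Ring A is planar and fully conjugated; 2 ring double bonds (4 π electrons) plus a heteroatom lone pair (2) give 6 π electrons. That satisfies 4n+2 with n=1, so ring A is aromatic (pyrazole).
Rings B and C form a fused bicyclic system (with one sulfur) with 9 sp² atoms and 10 π electrons from ring double bonds plus a heteroatom lone pair. 10 = 4(2)+2, so the system is aromatic and both rings count as aromatic (benzothiophene).
Rings D and E form a fused bicyclic system (with one sulfur) with 9 sp² atoms and 10 π electrons from ring double bonds plus a heteroatom lone pair. 10 = 4(2)+2, so the system is aromatic and both rings count as aromatic (benzothiophene).
Ring F is planar and fully conjugated; 2 ring double bonds (4 π electrons) plus a heteroatom lone pair (2) give 6 π electrons. Since 6 = 4n+2 (n=1), ring F is aromatic (imidazole).
Ring G is fully conjugated (every ring atom contributes a p orbital); 3 ring double bonds give 6 π electrons. 6 = 4(1)+2, so ring G is aromatic (benzene ring).
Ring H has two sp³ carbons, so it is not fully conjugated — not aromatic (oxolane ring).
Aromatic: A, B, C, D, E, F, G. Total: 7.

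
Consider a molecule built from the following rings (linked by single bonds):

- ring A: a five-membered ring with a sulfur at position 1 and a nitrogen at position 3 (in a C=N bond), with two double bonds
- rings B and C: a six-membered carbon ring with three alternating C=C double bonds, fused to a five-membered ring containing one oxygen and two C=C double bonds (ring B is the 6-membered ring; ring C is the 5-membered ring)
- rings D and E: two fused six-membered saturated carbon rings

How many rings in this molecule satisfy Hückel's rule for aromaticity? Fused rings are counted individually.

Ring A has a continuous p-orbital overlap around the ring; 2 ring double bonds (4 π electrons) plus a heteroatom lone pair (2) give 6 π electrons. That satisfies 4n+2 with n=1, so ring A is aromatic (thiazole).
Rings B and C form a fused bicyclic system (with one oxygen) with 9 sp² atoms and 10 π electrons from ring double bonds plus a heteroatom lone pair. 10 = 4(2)+2, so the system is aromatic and both rings count as aromatic (benzofuran).
Ring D has only sp³ atoms, so it is not fully conjugated — not aromatic (cyclohexane ring).
Ring E has only sp³ atoms, so it is not fully conjugated — not aromatic (cyclohexane ring).
Aromatic: A, B, C. Total: 3.

3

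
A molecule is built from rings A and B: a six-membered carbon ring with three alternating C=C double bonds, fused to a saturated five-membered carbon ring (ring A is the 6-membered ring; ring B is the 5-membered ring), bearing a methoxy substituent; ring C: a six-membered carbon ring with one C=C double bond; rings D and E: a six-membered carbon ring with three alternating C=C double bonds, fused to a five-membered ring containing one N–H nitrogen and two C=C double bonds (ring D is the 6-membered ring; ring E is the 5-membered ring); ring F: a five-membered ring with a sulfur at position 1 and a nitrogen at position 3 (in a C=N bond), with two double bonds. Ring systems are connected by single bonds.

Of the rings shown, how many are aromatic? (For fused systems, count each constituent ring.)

Ring A has a continuous p-orbital overlap around the ring; 3 ring double bonds give 6 π electrons. Since 6 = 4n+2 (n=1), ring A is aromatic (benzene ring).
Ring B has three sp³ carbons, so it is not fully conjugated — not aromatic (cyclopentane ring).
Ring C has four sp³ carbons, so it is not fully conjugated — not aromatic (cyclohexene).
Rings D and E form a fused bicyclic system (with one N–H) with 9 sp² atoms and 10 π electrons from ring double bonds plus a heteroatom lone pair. 10 = 4(2)+2, so the system is aromatic and both rings count as aromatic (indole).
Ring F is fully conjugated (every ring atom contributes a p orbital); 2 ring double bonds (4 π electrons) plus a heteroatom lone pair (2) give 6 π electrons. That satisfies 4n+2 with n=1, so ring F is aromatic (thiazole).
Aromatic: A, D, E, F. Total: 4.

4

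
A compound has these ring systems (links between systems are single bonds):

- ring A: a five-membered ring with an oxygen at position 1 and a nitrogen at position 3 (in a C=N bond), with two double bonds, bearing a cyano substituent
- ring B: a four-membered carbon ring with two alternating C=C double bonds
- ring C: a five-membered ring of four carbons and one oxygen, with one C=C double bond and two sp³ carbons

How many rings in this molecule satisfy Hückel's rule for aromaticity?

1

Ring A is planar and fully conjugated; 2 ring double bonds (4 π electrons) plus a heteroatom lone pair (2) give 6 π electrons. Since 6 = 4n+2 (n=1), ring A is aromatic (oxazole).
Ring B has only sp² ring atoms; a planar conformation would have a fully conjugated π system of 4 electrons. But 4 = 4(1), which is 4n not 4n+2, so ring B is not aromatic (cyclobutadiene) — cyclobutadiene is antiaromatic and distorts to a rectangle.
Ring C has two sp³ carbons, so it is not fully conjugated — not aromatic (2,3-dihydrofuran).
Aromatic: A. Total: 1.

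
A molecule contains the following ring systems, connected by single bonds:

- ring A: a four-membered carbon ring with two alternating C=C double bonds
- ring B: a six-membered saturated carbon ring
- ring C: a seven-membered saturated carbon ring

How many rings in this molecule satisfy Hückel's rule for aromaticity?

0

Ring A has only sp² ring atoms; a planar conformation would have a fully conjugated π system of 4 electrons. But 4 = 4(1), which is 4n not 4n+2, so ring A is not aromatic (cyclobutadiene) — cyclobutadiene is antiaromatic and distorts to a rectangle.
Ring B has only sp³ atoms, so it is not fully conjugated — not aromatic (cyclohexane).
Ring C has only sp³ atoms, so it is not fully conjugated — not aromatic (cycloheptane).
No ring is aromatic. Total: 0.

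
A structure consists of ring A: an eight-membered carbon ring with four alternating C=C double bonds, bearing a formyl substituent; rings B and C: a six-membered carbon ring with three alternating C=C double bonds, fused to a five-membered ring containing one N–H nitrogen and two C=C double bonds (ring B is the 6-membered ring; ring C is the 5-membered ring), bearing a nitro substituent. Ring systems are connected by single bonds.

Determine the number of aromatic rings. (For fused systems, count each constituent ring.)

2

Ring A has only sp² ring atoms; a planar conformation would have a fully conjugated π system of 8 electrons. But 8 = 4(2), which is 4n not 4n+2, so ring A is not aromatic (cyclooctatetraene) — cyclooctatetraene distorts into a non-planar tub to avoid antiaromaticity.
Rings B and C form a fused bicyclic system (with one N–H) with 9 sp² atoms and 10 π electrons from ring double bonds plus a heteroatom lone pair. 10 = 4(2)+2, so the system is aromatic and both rings count as aromatic (indole).
Aromatic: B, C. Total: 2.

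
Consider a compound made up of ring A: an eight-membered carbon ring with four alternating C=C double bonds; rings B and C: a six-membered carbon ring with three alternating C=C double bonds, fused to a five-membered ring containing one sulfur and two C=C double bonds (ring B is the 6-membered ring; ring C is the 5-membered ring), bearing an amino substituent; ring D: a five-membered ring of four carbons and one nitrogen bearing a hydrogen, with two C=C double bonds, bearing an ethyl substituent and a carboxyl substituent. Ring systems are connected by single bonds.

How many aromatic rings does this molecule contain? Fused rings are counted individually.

Ring A has only sp² ring atoms; a planar conformation would have a fully conjugated π system of 8 electrons. But 8 = 4(2), which is 4n not 4n+2, so ring A is not aromatic (cyclooctatetraene) — cyclooctatetraene distorts into a non-planar tub to avoid antiaromaticity.
Rings B and C form a fused bicyclic system (with one sulfur) with 9 sp² atoms and 10 π electrons from ring double bonds plus a heteroatom lone pair. 10 = 4(2)+2, so the system is aromatic and both rings count as aromatic (benzothiophene).
Ring D has a continuous p-orbital overlap around the ring; 2 ring double bonds (4 π electrons) plus a heteroatom lone pair (2) give 6 π electrons. That satisfies 4n+2 with n=1, so ring D is aromatic (pyrrole).
Aromatic: B, C, D. Total: 3.

3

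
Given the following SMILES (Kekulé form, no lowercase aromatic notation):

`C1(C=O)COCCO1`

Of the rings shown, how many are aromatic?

The SMILES encodes a six-membered saturated ring with oxygens at positions 1 and 4.
The 6-membered ring with two oxygens (1,4) has only sp³ atoms, so it is not fully conjugated — not aromatic (1,4-dioxane).

0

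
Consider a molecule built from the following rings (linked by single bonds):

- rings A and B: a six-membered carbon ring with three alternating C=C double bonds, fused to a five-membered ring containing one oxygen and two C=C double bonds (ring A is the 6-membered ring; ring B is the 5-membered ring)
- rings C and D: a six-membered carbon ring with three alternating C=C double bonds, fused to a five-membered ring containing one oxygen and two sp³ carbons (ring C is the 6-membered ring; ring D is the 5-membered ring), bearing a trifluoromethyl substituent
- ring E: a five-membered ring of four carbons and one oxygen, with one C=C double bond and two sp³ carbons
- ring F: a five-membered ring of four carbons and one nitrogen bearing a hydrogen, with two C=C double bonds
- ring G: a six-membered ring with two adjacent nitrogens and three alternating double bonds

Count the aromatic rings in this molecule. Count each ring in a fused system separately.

Rings A and B form a fused bicyclic system (with one oxygen) with 9 sp² atoms and 10 π electrons from ring double bonds plus a heteroatom lone pair. 10 = 4(2)+2, so the system is aromatic and both rings count as aromatic (benzofuran).
Ring C is planar and fully conjugated; 3 ring double bonds give 6 π electrons. Since 6 = 4n+2 (n=1), ring C is aromatic (benzene ring).
Ring D has two sp³ carbons, so it is not fully conjugated — not aromatic (oxolane ring).
Ring E has two sp³ carbons, so it is not fully conjugated — not aromatic (2,3-dihydrofuran).
Ring F is fully conjugated (every ring atom contributes a p orbital); 2 ring double bonds (4 π electrons) plus a heteroatom lone pair (2) give 6 π electrons. That satisfies 4n+2 with n=1, so ring F is aromatic (pyrrole).
Ring G has a continuous p-orbital overlap around the ring; 3 ring double bonds give 6 π electrons. Since 6 = 4n+2 (n=1), ring G is aromatic (pyridazine).
Aromatic: A, B, C, F, G. Total: 5.

5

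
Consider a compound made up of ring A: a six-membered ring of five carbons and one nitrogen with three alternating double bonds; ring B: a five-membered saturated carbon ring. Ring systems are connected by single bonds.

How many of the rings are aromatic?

Ring A is planar and fully conjugated; 3 ring double bonds give 6 π electrons. That satisfies 4n+2 with n=1, so ring A is aromatic (pyridine).
Ring B has only sp³ atoms, so it is not fully conjugated — not aromatic (cyclopentane).
Aromatic: A. Total: 1.

1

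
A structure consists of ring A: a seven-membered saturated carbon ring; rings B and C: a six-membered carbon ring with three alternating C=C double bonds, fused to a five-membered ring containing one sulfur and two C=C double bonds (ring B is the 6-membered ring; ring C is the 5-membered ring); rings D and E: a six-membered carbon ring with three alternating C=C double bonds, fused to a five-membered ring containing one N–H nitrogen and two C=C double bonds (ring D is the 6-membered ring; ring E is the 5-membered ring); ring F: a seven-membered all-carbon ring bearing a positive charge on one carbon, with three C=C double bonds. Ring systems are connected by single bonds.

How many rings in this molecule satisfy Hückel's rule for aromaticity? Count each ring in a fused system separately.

Ring A has only sp³ atoms, so it is not fully conjugated — not aromatic (cycloheptane).
Rings B and C form a fused bicyclic system (with one sulfur) with 9 sp² atoms and 10 π electrons from ring double bonds plus a heteroatom lone pair. 10 = 4(2)+2, so the system is aromatic and both rings count as aromatic (benzothiophene).
Rings D and E form a fused bicyclic system (with one N–H) with 9 sp² atoms and 10 π electrons from ring double bonds plus a heteroatom lone pair. 10 = 4(2)+2, so the system is aromatic and both rings count as aromatic (indole).
Ring F has a continuous p-orbital overlap around the ring; 3 ring double bonds (6 π electrons) plus the carbocation's empty p orbital (0, but keeps the ring conjugated) give 6 π electrons. That satisfies 4n+2 with n=1, so ring F is aromatic (tropylium cation).
Aromatic: B, C, D, E, F. Total: 5.

5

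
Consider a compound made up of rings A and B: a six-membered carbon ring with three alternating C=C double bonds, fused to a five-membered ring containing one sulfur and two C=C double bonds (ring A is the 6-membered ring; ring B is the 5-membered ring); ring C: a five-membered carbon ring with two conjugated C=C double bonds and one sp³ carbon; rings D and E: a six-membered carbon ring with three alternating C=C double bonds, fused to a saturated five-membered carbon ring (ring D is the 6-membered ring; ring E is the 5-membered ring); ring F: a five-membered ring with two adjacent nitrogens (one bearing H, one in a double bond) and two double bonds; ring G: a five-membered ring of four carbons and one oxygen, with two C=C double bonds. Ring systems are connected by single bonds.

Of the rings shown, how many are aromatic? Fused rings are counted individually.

Rings A and B form a fused bicyclic system (with one sulfur) with 9 sp² atoms and 10 π electrons from ring double bonds plus a heteroatom lone pair. 10 = 4(2)+2, so the system is aromatic and both rings count as aromatic (benzothiophene).
Ring C has one sp³ carbon, so it is not fully conjugated — not aromatic (cyclopentadiene).
Ring D is fully conjugated (every ring atom contributes a p orbital); 3 ring double bonds give 6 π electrons. That satisfies 4n+2 with n=1, so ring D is aromatic (benzene ring).
Ring E has three sp³ carbons, so it is not fully conjugated — not aromatic (cyclopentane ring).
Ring F is planar and fully conjugated; 2 ring double bonds (4 π electrons) plus a heteroatom lone pair (2) give 6 π electrons. Since 6 = 4n+2 (n=1), ring F is aromatic (pyrazole).
Ring G has a continuous p-orbital overlap around the ring; 2 ring double bonds (4 π electrons) plus a heteroatom lone pair (2) give 6 π electrons. 6 = 4(1)+2, so ring G is aromatic (furan).
Aromatic: A, B, D, F, G. Total: 5.

5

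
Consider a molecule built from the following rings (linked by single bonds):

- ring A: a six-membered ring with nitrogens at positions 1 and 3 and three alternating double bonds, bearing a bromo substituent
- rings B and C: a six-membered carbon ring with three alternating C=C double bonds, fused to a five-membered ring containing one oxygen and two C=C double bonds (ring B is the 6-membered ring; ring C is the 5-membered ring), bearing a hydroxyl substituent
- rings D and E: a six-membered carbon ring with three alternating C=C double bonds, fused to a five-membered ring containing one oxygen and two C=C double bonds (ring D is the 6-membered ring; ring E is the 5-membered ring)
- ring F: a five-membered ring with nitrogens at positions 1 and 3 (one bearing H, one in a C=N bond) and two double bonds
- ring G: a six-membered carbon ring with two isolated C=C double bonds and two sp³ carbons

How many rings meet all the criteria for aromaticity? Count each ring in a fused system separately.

Ring A has a continuous p-orbital overlap around the ring; 3 ring double bonds give 6 π electrons. 6 = 4(1)+2, so ring A is aromatic (pyrimidine).
Rings B and C form a fused bicyclic system (with one oxygen) with 9 sp² atoms and 10 π electrons from ring double bonds plus a heteroatom lone pair. 10 = 4(2)+2, so the system is aromatic and both rings count as aromatic (benzofuran).
Rings D and E form a fused bicyclic system (with one oxygen) with 9 sp² atoms and 10 π electrons from ring double bonds plus a heteroatom lone pair. 10 = 4(2)+2, so the system is aromatic and both rings count as aromatic (benzofuran).
Ring F has a continuous p-orbital overlap around the ring; 2 ring double bonds (4 π electrons) plus a heteroatom lone pair (2) give 6 π electrons. Since 6 = 4n+2 (n=1), ring F is aromatic (imidazole).
Ring G has two sp³ carbons, so it is not fully conjugated — not aromatic (1,4-cyclohexadiene).
Aromatic: A, B, C, D, E, F. Total: 6.

6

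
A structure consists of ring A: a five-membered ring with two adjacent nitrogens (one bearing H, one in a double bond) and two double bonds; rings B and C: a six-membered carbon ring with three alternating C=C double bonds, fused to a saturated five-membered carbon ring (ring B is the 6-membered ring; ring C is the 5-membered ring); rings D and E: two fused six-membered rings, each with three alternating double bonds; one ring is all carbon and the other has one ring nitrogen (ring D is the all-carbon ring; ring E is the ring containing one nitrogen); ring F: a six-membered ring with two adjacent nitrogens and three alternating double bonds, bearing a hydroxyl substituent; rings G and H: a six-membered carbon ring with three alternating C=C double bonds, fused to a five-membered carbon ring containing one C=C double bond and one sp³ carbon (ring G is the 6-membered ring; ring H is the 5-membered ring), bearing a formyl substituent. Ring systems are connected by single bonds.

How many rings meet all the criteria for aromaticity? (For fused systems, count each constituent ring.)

Ring A is planar and fully conjugated; 2 ring double bonds (4 π electrons) plus a heteroatom lone pair (2) give 6 π electrons. Since 6 = 4n+2 (n=1), ring A is aromatic (pyrazole).
Ring B has a continuous p-orbital overlap around the ring; 3 ring double bonds give 6 π electrons. 6 = 4(1)+2, so ring B is aromatic (benzene ring).
Ring C has three sp³ carbons, so it is not fully conjugated — not aromatic (cyclopentane ring).
Rings D and E form a fused bicyclic system (with one nitrogen) with 10 sp² atoms and 10 π electrons from ring double bonds. 10 = 4(2)+2, so the system is aromatic and both rings count as aromatic (quinoline).
Ring F has a continuous p-orbital overlap around the ring; 3 ring double bonds give 6 π electrons. 6 = 4(1)+2, so ring F is aromatic (pyridazine).
Ring G is fully conjugated (every ring atom contributes a p orbital); 3 ring double bonds give 6 π electrons. Since 6 = 4n+2 (n=1), ring G is aromatic (benzene ring).
Ring H has one sp³ carbon, so it is not fully conjugated — not aromatic (cyclopentene ring).
Aromatic: A, B, D, E, F, G. Total: 6.

6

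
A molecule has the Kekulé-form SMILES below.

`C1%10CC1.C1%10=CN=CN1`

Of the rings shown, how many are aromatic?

The SMILES encodes a three-membered saturated carbon ring; a five-membered ring with nitrogens at positions 1 and 3 (one bearing H, one in a C=N bond) and two double bonds.
The 3-membered ring has only sp³ atoms, so it is not fully conjugated — not aromatic (cyclopropane).
The 5-membered ring with two nitrogens (one N–H, one =N–) is fully conjugated (every ring atom contributes a p orbital); 2 ring double bonds (4 π electrons) plus a heteroatom lone pair (2) give 6 π electrons. 6 = 4(1)+2, so it is aromatic (imidazole).
1 of the 2 rings is aromatic. Total: 1.

1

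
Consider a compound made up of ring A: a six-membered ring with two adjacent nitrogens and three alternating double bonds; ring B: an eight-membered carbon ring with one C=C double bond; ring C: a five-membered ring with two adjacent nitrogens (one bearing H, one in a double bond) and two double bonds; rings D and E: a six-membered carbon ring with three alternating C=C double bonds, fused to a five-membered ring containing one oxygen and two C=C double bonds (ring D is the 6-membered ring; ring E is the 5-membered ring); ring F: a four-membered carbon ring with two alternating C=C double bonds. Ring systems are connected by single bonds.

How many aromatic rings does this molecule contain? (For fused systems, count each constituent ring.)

4

Ring A is fully conjugated (every ring atom contributes a p orbital); 3 ring double bonds give 6 π electrons. 6 = 4(1)+2, so ring A is aromatic (pyridazine).
Ring B has six sp³ carbons, so it is not fully conjugated — not aromatic (cyclooctene).
Ring C has a continuous p-orbital overlap around the ring; 2 ring double bonds (4 π electrons) plus a heteroatom lone pair (2) give 6 π electrons. That satisfies 4n+2 with n=1, so ring C is aromatic (pyrazole).
Rings D and E form a fused bicyclic system (with one oxygen) with 9 sp² atoms and 10 π electrons from ring double bonds plus a heteroatom lone pair. 10 = 4(2)+2, so the system is aromatic and both rings count as aromatic (benzofuran).
Ring F has only sp² ring atoms; a planar conformation would have a fully conjugated π system of 4 electrons. But 4 = 4(1), which is 4n not 4n+2, so ring F is not aromatic (cyclobutadiene) — cyclobutadiene is antiaromatic and distorts to a rectangle.
Aromatic: A, C, D, E. Total: 4.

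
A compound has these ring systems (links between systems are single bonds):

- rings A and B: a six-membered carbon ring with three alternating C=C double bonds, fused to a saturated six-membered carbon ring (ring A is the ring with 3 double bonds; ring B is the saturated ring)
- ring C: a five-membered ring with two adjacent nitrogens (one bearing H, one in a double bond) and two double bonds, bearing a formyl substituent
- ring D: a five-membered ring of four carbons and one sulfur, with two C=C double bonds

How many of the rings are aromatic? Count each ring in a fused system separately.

Ring A is fully conjugated (every ring atom contributes a p orbital); 3 ring double bonds give 6 π electrons. 6 = 4(1)+2, so ring A is aromatic (benzene ring).
Ring B has four sp³ carbons, so it is not fully conjugated — not aromatic (cyclohexane ring).
Ring C is fully conjugated (every ring atom contributes a p orbital); 2 ring double bonds (4 π electrons) plus a heteroatom lone pair (2) give 6 π electrons. 6 = 4(1)+2, so ring C is aromatic (pyrazole).
Ring D has a continuous p-orbital overlap around the ring; 2 ring double bonds (4 π electrons) plus a heteroatom lone pair (2) give 6 π electrons. Since 6 = 4n+2 (n=1), ring D is aromatic (thiophene).
Aromatic: A, C, D. Total: 3.

3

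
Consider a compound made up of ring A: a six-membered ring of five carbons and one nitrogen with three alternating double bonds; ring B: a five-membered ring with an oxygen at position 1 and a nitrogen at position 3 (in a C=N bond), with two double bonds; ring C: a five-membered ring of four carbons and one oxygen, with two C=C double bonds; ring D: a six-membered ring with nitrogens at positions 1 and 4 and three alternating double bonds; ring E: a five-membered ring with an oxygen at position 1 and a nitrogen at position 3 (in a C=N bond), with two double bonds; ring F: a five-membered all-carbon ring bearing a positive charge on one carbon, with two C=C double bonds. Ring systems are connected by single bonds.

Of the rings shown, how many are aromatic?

5

Ring A is fully conjugated (every ring atom contributes a p orbital); 3 ring double bonds give 6 π electrons. That satisfies 4n+2 with n=1, so ring A is aromatic (pyridine).
Ring B is fully conjugated (every ring atom contributes a p orbital); 2 ring double bonds (4 π electrons) plus a heteroatom lone pair (2) give 6 π electrons. Since 6 = 4n+2 (n=1), ring B is aromatic (oxazole).
Ring C is fully conjugated (every ring atom contributes a p orbital); 2 ring double bonds (4 π electrons) plus a heteroatom lone pair (2) give 6 π electrons. Since 6 = 4n+2 (n=1), ring C is aromatic (furan).
Ring D is fully conjugated (every ring atom contributes a p orbital); 3 ring double bonds give 6 π electrons. 6 = 4(1)+2, so ring D is aromatic (pyrazine).
Ring E is fully conjugated (every ring atom contributes a p orbital); 2 ring double bonds (4 π electrons) plus a heteroatom lone pair (2) give 6 π electrons. Since 6 = 4n+2 (n=1), ring E is aromatic (oxazole).
Ring F has only sp² ring atoms; a planar conformation would have a fully conjugated π system of 4 electrons. But 4 = 4(1), which is 4n not 4n+2, so ring F is not aromatic (cyclopentadienyl cation).
Aromatic: A, B, C, D, E. Total: 5.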